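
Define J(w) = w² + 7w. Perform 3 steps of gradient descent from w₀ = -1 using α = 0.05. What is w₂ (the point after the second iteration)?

-1.475

J′(w) = 2w + 7
Step 1: J′(-1) = 5; w₁ = -1 − 0.05·5 = -1.25
Step 2: J′(-1.25) = 4.5; w₂ = -1.25 − 0.05·4.5 = -1.475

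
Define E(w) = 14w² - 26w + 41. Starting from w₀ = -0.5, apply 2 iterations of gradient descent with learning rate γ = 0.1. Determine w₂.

-3.7

E′(w) = 28w - 26
w₁ = -0.5 − 0.1·(-40) = 3.5
w₂ = 3.5 − 0.1·72 = -3.7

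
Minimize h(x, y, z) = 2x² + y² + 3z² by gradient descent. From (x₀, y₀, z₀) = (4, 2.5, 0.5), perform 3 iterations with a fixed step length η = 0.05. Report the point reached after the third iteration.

(2.048, 1.8225, 0.1715)

∇h = (4x, 2y, 6z)
(x₁, y₁, z₁) = (4, 2.5, 0.5) − 0.05·(16, 5, 3) = (3.2, 2.25, 0.35)
(x₂, y₂, z₂) = (3.2, 2.25, 0.35) − 0.05·(12.8, 4.5, 2.1) = (2.56, 2.025, 0.245)
(x₃, y₃, z₃) = (2.56, 2.025, 0.245) − 0.05·(10.24, 4.05, 1.47) = (2.048, 1.8225, 0.1715)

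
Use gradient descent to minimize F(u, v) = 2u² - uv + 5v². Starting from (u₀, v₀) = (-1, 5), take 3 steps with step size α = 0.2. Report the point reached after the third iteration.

(0.896, -5.536)

∇F = (4u - v, -u + 10v)
Step 1: at (-1, 5), ∇F = (-9, 51) → (-1, 5) − 0.2·(-9, 51) = (0.8, -5.2)
Step 2: at (0.8, -5.2), ∇F = (8.4, -52.8) → (0.8, -5.2) − 0.2·(8.4, -52.8) = (-0.88, 5.36)
Step 3: at (-0.88, 5.36), ∇F = (-8.88, 54.48) → (-0.88, 5.36) − 0.2·(-8.88, 54.48) = (0.896, -5.536)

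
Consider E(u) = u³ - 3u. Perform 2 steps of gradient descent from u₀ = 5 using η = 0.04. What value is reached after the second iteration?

1.700672

E′(u) = 3u² - 3
Step 1: E′(5) = 72; u₁ = 5 − 0.04·72 = 2.12
Step 2: E′(2.12) = 10.4832; u₂ = 2.12 − 0.04·10.4832 = 1.700672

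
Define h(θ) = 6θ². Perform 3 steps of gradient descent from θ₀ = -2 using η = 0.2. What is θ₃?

5.488

h′(θ) = 12θ
θ₁ = -2 − 0.2·(-24) = 2.8
θ₂ = 2.8 − 0.2·33.6 = -3.92
θ₃ = -3.92 − 0.2·(-47.04) = 5.488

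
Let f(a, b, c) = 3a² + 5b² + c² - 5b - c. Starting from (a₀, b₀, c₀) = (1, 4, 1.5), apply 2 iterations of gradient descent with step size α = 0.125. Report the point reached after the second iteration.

(0.0625, 0.71875, 1.0625)

∇f = (6a, 10b - 5, 2c - 1)
(a₁, b₁, c₁) = (1, 4, 1.5) − 0.125·(6, 35, 2) = (0.25, -0.375, 1.25)
(a₂, b₂, c₂) = (0.25, -0.375, 1.25) − 0.125·(1.5, -8.75, 1.5) = (0.0625, 0.71875, 1.0625)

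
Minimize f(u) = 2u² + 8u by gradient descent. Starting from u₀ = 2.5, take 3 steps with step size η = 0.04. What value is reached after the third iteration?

0.667168

f′(u) = 4u + 8
u₁ = 2.5 − 0.04·18 = 1.78
u₂ = 1.78 − 0.04·15.12 = 1.1752
u₃ = 1.1752 − 0.04·12.7008 = 0.667168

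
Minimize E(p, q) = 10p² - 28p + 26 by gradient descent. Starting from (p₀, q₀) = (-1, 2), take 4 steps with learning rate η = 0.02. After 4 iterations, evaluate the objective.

∇E = (20p - 28, 0)
Step 1: at (-1, 2), ∇E = (-48, 0) → (-1, 2) − 0.02·(-48, 0) = (-0.04, 2)
Step 2: at (-0.04, 2), ∇E = (-28.8, 0) → (-0.04, 2) − 0.02·(-28.8, 0) = (0.536, 2)
Step 3: at (0.536, 2), ∇E = (-17.28, 0) → (0.536, 2) − 0.02·(-17.28, 0) = (0.8816, 2)
Step 4: at (0.8816, 2), ∇E = (-10.368, 0) → (0.8816, 2) − 0.02·(-10.368, 0) = (1.08896, 2)
E(1.08896, 2) = 7.367458816

7.367458816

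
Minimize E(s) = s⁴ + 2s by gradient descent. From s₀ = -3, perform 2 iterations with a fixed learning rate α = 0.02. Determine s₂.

E′(s) = 4s³ + 2
Step 1: E′(-3) = -106; s₁ = -3 − 0.02·(-106) = -0.88
Step 2: E′(-0.88) = -0.725888; s₂ = -0.88 − 0.02·(-0.725888) = -0.86548224

-0.86548224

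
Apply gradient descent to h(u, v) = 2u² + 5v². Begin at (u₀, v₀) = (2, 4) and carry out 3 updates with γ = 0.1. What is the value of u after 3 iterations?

∇h = (4u, 10v)
(u₁, v₁) = (2, 4) − 0.1·(8, 40) = (1.2, 0)
(u₂, v₂) = (1.2, 0) − 0.1·(4.8, 0) = (0.72, 0)
(u₃, v₃) = (0.72, 0) − 0.1·(2.88, 0) = (0.432, 0)
u = 0.432

0.432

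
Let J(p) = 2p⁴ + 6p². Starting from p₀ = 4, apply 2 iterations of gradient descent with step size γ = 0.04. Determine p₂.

1983.87328

J′(p) = 8p³ + 12p
p₁ = 4 − 0.04·560 = -18.4
p₂ = -18.4 − 0.04·(-50056.832) = 1983.87328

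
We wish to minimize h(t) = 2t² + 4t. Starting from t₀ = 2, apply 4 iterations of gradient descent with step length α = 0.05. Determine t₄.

0.2288

h′(t) = 4t + 4
t₁ = 2 − 0.05·12 = 1.4
t₂ = 1.4 − 0.05·9.6 = 0.92
t₃ = 0.92 − 0.05·7.68 = 0.536
t₄ = 0.536 − 0.05·6.144 = 0.2288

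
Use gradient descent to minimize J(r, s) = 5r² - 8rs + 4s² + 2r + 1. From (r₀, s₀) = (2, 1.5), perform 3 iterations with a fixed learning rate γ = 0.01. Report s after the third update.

∇J = (10r - 8s + 2, -8r + 8s)
(r₁, s₁) = (2, 1.5) − 0.01·(10, -4) = (1.9, 1.54)
(r₂, s₂) = (1.9, 1.54) − 0.01·(8.68, -2.88) = (1.8132, 1.5688)
(r₃, s₃) = (1.8132, 1.5688) − 0.01·(7.5816, -1.9552) = (1.737384, 1.588352)
s = 1.588352

1.588352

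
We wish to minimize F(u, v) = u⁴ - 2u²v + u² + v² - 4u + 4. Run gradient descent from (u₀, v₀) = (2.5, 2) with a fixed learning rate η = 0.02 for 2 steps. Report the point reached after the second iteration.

(1.58130824, 2.189476)

∇F = (4u³ - 4uv + 2u - 4, -2u² + 2v)
(u₁, v₁) = (2.5, 2) − 0.02·(43.5, -8.5) = (1.63, 2.17)
(u₂, v₂) = (1.63, 2.17) − 0.02·(2.434588, -0.9738) = (1.58130824, 2.189476)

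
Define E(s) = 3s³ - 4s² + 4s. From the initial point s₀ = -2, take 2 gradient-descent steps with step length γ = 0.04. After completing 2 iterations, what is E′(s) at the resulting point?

1447.707745419264

E′(s) = 9s² - 8s + 4
s₁ = -2 − 0.04·56 = -4.24
s₂ = -4.24 − 0.04·199.7184 = -12.228736
E′(s) at (-12.228736) = 1447.707745419264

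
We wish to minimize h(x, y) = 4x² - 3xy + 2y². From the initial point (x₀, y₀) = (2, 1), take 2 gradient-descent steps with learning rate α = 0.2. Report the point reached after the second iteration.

∇h = (8x - 3y, -3x + 4y)
(x₁, y₁) = (2, 1) − 0.2·(13, -2) = (-0.6, 1.4)
(x₂, y₂) = (-0.6, 1.4) − 0.2·(-9, 7.4) = (1.2, -0.08)

(1.2, -0.08)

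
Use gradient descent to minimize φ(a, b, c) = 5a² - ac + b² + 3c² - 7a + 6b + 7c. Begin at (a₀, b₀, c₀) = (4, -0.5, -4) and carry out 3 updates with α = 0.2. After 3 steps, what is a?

∇φ = (10a - c - 7, 2b + 6, -a + 6c + 7)
(a₁, b₁, c₁) = (4, -0.5, -4) − 0.2·(37, 5, -21) = (-3.4, -1.5, 0.2)
(a₂, b₂, c₂) = (-3.4, -1.5, 0.2) − 0.2·(-41.2, 3, 11.6) = (4.84, -2.1, -2.12)
(a₃, b₃, c₃) = (4.84, -2.1, -2.12) − 0.2·(43.52, 1.8, -10.56) = (-3.864, -2.46, -0.008)
a = -3.864

-3.864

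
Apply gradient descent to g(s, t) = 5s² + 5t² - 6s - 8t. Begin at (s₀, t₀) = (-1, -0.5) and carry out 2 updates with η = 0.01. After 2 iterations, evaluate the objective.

∇g = (10s - 6, 10t - 8)
Step 1: at (-1, -0.5), ∇g = (-16, -13) → (-1, -0.5) − 0.01·(-16, -13) = (-0.84, -0.37)
Step 2: at (-0.84, -0.37), ∇g = (-14.4, -11.7) → (-0.84, -0.37) − 0.01·(-14.4, -11.7) = (-0.696, -0.253)
g(-0.696, -0.253) = 8.942125

8.942125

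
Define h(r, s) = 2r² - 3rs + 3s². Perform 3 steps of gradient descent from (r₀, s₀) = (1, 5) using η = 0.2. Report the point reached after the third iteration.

(1.28, -0.16)

∇h = (4r - 3s, -3r + 6s)
(r₁, s₁) = (1, 5) − 0.2·(-11, 27) = (3.2, -0.4)
(r₂, s₂) = (3.2, -0.4) − 0.2·(14, -12) = (0.4, 2)
(r₃, s₃) = (0.4, 2) − 0.2·(-4.4, 10.8) = (1.28, -0.16)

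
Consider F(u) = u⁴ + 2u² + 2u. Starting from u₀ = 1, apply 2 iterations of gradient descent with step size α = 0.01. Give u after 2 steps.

F′(u) = 4u³ + 4u + 2
u₁ = 1 − 0.01·10 = 0.9
u₂ = 0.9 − 0.01·8.516 = 0.81484

0.81484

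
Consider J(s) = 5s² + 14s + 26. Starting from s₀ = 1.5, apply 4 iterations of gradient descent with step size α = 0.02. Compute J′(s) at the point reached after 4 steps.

J′(s) = 10s + 14
s₁ = 1.5 − 0.02·29 = 0.92
s₂ = 0.92 − 0.02·23.2 = 0.456
s₃ = 0.456 − 0.02·18.56 = 0.0848
s₄ = 0.0848 − 0.02·14.848 = -0.21216
J′(s) at (-0.21216) = 11.8784

11.8784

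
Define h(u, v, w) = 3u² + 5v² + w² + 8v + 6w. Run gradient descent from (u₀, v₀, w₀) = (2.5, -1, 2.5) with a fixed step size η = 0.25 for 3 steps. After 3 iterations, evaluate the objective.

-9.15625

∇h = (6u, 10v + 8, 2w + 6)
(u₁, v₁, w₁) = (2.5, -1, 2.5) − 0.25·(15, -2, 11) = (-1.25, -0.5, -0.25)
(u₂, v₂, w₂) = (-1.25, -0.5, -0.25) − 0.25·(-7.5, 3, 5.5) = (0.625, -1.25, -1.625)
(u₃, v₃, w₃) = (0.625, -1.25, -1.625) − 0.25·(3.75, -4.5, 2.75) = (-0.3125, -0.125, -2.3125)
h(-0.3125, -0.125, -2.3125) = -9.15625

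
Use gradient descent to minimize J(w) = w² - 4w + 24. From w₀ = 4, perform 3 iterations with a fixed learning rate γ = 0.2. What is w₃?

2.432

J′(w) = 2w - 4
w₁ = 4 − 0.2·4 = 3.2
w₂ = 3.2 − 0.2·2.4 = 2.72
w₃ = 2.72 − 0.2·1.44 = 2.432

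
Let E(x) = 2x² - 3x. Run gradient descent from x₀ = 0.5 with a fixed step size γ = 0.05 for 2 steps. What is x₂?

0.59

E′(x) = 4x - 3
x₁ = 0.5 − 0.05·(-1) = 0.55
x₂ = 0.55 − 0.05·(-0.8) = 0.59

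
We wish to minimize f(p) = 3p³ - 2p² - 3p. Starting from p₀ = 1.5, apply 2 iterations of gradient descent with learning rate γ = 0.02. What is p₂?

f′(p) = 9p² - 4p - 3
p₁ = 1.5 − 0.02·11.25 = 1.275
p₂ = 1.275 − 0.02·6.530625 = 1.1443875

1.1443875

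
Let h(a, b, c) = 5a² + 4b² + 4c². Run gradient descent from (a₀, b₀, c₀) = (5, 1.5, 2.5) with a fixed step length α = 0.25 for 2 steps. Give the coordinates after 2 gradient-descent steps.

(11.25, 1.5, 2.5)

∇h = (10a, 8b, 8c)
Step 1: at (5, 1.5, 2.5), ∇h = (50, 12, 20) → (5, 1.5, 2.5) − 0.25·(50, 12, 20) = (-7.5, -1.5, -2.5)
Step 2: at (-7.5, -1.5, -2.5), ∇h = (-75, -12, -20) → (-7.5, -1.5, -2.5) − 0.25·(-75, -12, -20) = (11.25, 1.5, 2.5)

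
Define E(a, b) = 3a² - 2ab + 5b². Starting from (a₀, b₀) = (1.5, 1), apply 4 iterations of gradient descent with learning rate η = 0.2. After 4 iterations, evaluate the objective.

∇E = (6a - 2b, -2a + 10b)
Step 1: at (1.5, 1), ∇E = (7, 7) → (1.5, 1) − 0.2·(7, 7) = (0.1, -0.4)
Step 2: at (0.1, -0.4), ∇E = (1.4, -4.2) → (0.1, -0.4) − 0.2·(1.4, -4.2) = (-0.18, 0.44)
Step 3: at (-0.18, 0.44), ∇E = (-1.96, 4.76) → (-0.18, 0.44) − 0.2·(-1.96, 4.76) = (0.212, -0.512)
Step 4: at (0.212, -0.512), ∇E = (2.296, -5.544) → (0.212, -0.512) − 0.2·(2.296, -5.544) = (-0.2472, 0.5968)
E(-0.2472, 0.5968) = 2.25923264

2.25923264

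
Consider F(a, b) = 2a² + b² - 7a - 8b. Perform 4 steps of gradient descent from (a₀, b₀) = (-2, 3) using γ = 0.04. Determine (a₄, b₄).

∇F = (4a - 7, 2b - 8)
(a₁, b₁) = (-2, 3) − 0.04·(-15, -2) = (-1.4, 3.08)
(a₂, b₂) = (-1.4, 3.08) − 0.04·(-12.6, -1.84) = (-0.896, 3.1536)
(a₃, b₃) = (-0.896, 3.1536) − 0.04·(-10.584, -1.6928) = (-0.47264, 3.221312)
(a₄, b₄) = (-0.47264, 3.221312) − 0.04·(-8.89056, -1.557376) = (-0.1170176, 3.28360704)

(-0.1170176, 3.28360704)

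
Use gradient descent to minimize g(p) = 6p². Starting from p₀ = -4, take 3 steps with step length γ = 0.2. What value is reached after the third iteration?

g′(p) = 12p
p₁ = -4 − 0.2·(-48) = 5.6
p₂ = 5.6 − 0.2·67.2 = -7.84
p₃ = -7.84 − 0.2·(-94.08) = 10.976

10.976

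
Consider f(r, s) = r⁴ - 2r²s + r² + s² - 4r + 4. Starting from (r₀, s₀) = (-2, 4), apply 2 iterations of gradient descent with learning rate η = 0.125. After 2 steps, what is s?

3.25

∇f = (4r³ - 4rs + 2r - 4, -2r² + 2s)
Step 1: at (-2, 4), ∇f = (-8, 0) → (-2, 4) − 0.125·(-8, 0) = (-1, 4)
Step 2: at (-1, 4), ∇f = (6, 6) → (-1, 4) − 0.125·(6, 6) = (-1.75, 3.25)
s = 3.25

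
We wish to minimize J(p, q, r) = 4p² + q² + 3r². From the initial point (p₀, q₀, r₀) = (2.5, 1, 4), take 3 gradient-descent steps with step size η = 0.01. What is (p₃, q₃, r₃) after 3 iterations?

(1.94672, 0.941192, 3.322336)

∇J = (8p, 2q, 6r)
(p₁, q₁, r₁) = (2.5, 1, 4) − 0.01·(20, 2, 24) = (2.3, 0.98, 3.76)
(p₂, q₂, r₂) = (2.3, 0.98, 3.76) − 0.01·(18.4, 1.96, 22.56) = (2.116, 0.9604, 3.5344)
(p₃, q₃, r₃) = (2.116, 0.9604, 3.5344) − 0.01·(16.928, 1.9208, 21.2064) = (1.94672, 0.941192, 3.322336)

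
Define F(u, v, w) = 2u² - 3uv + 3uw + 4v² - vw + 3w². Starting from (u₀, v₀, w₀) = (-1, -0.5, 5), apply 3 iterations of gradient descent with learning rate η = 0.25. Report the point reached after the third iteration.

(-6.6328125, 7.25, -4.8984375)

∇F = (4u - 3v + 3w, -3u + 8v - w, 3u - v + 6w)
(u₁, v₁, w₁) = (-1, -0.5, 5) − 0.25·(12.5, -6, 27.5) = (-4.125, 1, -1.875)
(u₂, v₂, w₂) = (-4.125, 1, -1.875) − 0.25·(-25.125, 22.25, -24.625) = (2.15625, -4.5625, 4.28125)
(u₃, v₃, w₃) = (2.15625, -4.5625, 4.28125) − 0.25·(35.15625, -47.25, 36.71875) = (-6.6328125, 7.25, -4.8984375)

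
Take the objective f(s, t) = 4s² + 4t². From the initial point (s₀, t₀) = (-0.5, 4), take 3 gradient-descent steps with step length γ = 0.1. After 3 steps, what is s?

∇f = (8s, 8t)
(s₁, t₁) = (-0.5, 4) − 0.1·(-4, 32) = (-0.1, 0.8)
(s₂, t₂) = (-0.1, 0.8) − 0.1·(-0.8, 6.4) = (-0.02, 0.16)
(s₃, t₃) = (-0.02, 0.16) − 0.1·(-0.16, 1.28) = (-0.004, 0.032)
s = -0.004

-0.004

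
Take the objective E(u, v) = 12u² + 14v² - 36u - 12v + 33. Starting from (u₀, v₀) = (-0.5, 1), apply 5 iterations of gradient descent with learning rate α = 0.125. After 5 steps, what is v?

-55.375

∇E = (24u - 36, 28v - 12)
Step 1: at (-0.5, 1), ∇E = (-48, 16) → (-0.5, 1) − 0.125·(-48, 16) = (5.5, -1)
Step 2: at (5.5, -1), ∇E = (96, -40) → (5.5, -1) − 0.125·(96, -40) = (-6.5, 4)
Step 3: at (-6.5, 4), ∇E = (-192, 100) → (-6.5, 4) − 0.125·(-192, 100) = (17.5, -8.5)
Step 4: at (17.5, -8.5), ∇E = (384, -250) → (17.5, -8.5) − 0.125·(384, -250) = (-30.5, 22.75)
Step 5: at (-30.5, 22.75), ∇E = (-768, 625) → (-30.5, 22.75) − 0.125·(-768, 625) = (65.5, -55.375)
v = -55.375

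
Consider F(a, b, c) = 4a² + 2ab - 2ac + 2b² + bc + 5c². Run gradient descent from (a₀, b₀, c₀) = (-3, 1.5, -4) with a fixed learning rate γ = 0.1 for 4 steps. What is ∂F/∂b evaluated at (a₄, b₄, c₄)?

∇F = (8a + 2b - 2c, 2a + 4b + c, -2a + b + 10c)
Step 1: at (-3, 1.5, -4), ∇F = (-13, -4, -32.5) → (-3, 1.5, -4) − 0.1·(-13, -4, -32.5) = (-1.7, 1.9, -0.75)
Step 2: at (-1.7, 1.9, -0.75), ∇F = (-8.3, 3.45, -2.2) → (-1.7, 1.9, -0.75) − 0.1·(-8.3, 3.45, -2.2) = (-0.87, 1.555, -0.53)
Step 3: at (-0.87, 1.555, -0.53), ∇F = (-2.79, 3.95, -2.005) → (-0.87, 1.555, -0.53) − 0.1·(-2.79, 3.95, -2.005) = (-0.591, 1.16, -0.3295)
Step 4: at (-0.591, 1.16, -0.3295), ∇F = (-1.749, 3.1285, -0.953) → (-0.591, 1.16, -0.3295) − 0.1·(-1.749, 3.1285, -0.953) = (-0.4161, 0.84715, -0.2342)
∂F/∂b at (-0.4161, 0.84715, -0.2342) = 2.3222

2.3222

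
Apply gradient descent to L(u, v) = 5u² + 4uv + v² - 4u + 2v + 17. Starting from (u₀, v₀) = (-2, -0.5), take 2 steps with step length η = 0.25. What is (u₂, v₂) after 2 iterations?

∇L = (10u + 4v - 4, 4u + 2v + 2)
(u₁, v₁) = (-2, -0.5) − 0.25·(-26, -7) = (4.5, 1.25)
(u₂, v₂) = (4.5, 1.25) − 0.25·(46, 22.5) = (-7, -4.375)

(-7, -4.375)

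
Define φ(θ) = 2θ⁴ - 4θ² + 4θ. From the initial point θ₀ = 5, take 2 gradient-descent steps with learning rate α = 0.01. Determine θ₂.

2.94058752

φ′(θ) = 8θ³ - 8θ + 4
Step 1: φ′(5) = 964; θ₁ = 5 − 0.01·964 = -4.64
Step 2: φ′(-4.64) = -758.058752; θ₂ = -4.64 − 0.01·(-758.058752) = 2.94058752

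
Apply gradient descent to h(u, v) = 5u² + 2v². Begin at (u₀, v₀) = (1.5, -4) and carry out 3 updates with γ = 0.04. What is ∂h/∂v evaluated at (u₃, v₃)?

∇h = (10u, 4v)
(u₁, v₁) = (1.5, -4) − 0.04·(15, -16) = (0.9, -3.36)
(u₂, v₂) = (0.9, -3.36) − 0.04·(9, -13.44) = (0.54, -2.8224)
(u₃, v₃) = (0.54, -2.8224) − 0.04·(5.4, -11.2896) = (0.324, -2.370816)
∂h/∂v at (0.324, -2.370816) = -9.483264

-9.483264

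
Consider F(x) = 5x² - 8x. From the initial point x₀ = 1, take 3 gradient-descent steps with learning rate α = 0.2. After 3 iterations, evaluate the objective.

F′(x) = 10x - 8
Step 1: F′(1) = 2; x₁ = 1 − 0.2·2 = 0.6
Step 2: F′(0.6) = -2; x₂ = 0.6 − 0.2·(-2) = 1
Step 3: F′(1) = 2; x₃ = 1 − 0.2·2 = 0.6
F(0.6) = -3

-3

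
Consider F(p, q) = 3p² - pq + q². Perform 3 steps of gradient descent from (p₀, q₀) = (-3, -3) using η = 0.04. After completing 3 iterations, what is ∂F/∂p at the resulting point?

-6.898176

∇F = (6p - q, -p + 2q)
Step 1: at (-3, -3), ∇F = (-15, -3) → (-3, -3) − 0.04·(-15, -3) = (-2.4, -2.88)
Step 2: at (-2.4, -2.88), ∇F = (-11.52, -3.36) → (-2.4, -2.88) − 0.04·(-11.52, -3.36) = (-1.9392, -2.7456)
Step 3: at (-1.9392, -2.7456), ∇F = (-8.8896, -3.552) → (-1.9392, -2.7456) − 0.04·(-8.8896, -3.552) = (-1.583616, -2.60352)
∂F/∂p at (-1.583616, -2.60352) = -6.898176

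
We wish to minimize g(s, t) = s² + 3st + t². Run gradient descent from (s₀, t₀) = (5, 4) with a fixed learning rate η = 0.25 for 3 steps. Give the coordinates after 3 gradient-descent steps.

∇g = (2s + 3t, 3s + 2t)
Step 1: at (5, 4), ∇g = (22, 23) → (5, 4) − 0.25·(22, 23) = (-0.5, -1.75)
Step 2: at (-0.5, -1.75), ∇g = (-6.25, -5) → (-0.5, -1.75) − 0.25·(-6.25, -5) = (1.0625, -0.5)
Step 3: at (1.0625, -0.5), ∇g = (0.625, 2.1875) → (1.0625, -0.5) − 0.25·(0.625, 2.1875) = (0.90625, -1.046875)

(0.90625, -1.046875)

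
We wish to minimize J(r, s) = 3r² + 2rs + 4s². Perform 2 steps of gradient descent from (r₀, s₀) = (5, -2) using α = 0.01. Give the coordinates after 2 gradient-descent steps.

∇J = (6r + 2s, 2r + 8s)
(r₁, s₁) = (5, -2) − 0.01·(26, -6) = (4.74, -1.94)
(r₂, s₂) = (4.74, -1.94) − 0.01·(24.56, -6.04) = (4.4944, -1.8796)

(4.4944, -1.8796)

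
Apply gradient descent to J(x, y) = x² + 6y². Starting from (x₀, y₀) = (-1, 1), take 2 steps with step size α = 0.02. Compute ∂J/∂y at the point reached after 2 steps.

6.9312

∇J = (2x, 12y)
(x₁, y₁) = (-1, 1) − 0.02·(-2, 12) = (-0.96, 0.76)
(x₂, y₂) = (-0.96, 0.76) − 0.02·(-1.92, 9.12) = (-0.9216, 0.5776)
∂J/∂y at (-0.9216, 0.5776) = 6.9312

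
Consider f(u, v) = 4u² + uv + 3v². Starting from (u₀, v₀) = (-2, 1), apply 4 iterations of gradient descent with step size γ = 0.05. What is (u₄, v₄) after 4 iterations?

(-0.3268375, 0.35793125)

∇f = (8u + v, u + 6v)
(u₁, v₁) = (-2, 1) − 0.05·(-15, 4) = (-1.25, 0.8)
(u₂, v₂) = (-1.25, 0.8) − 0.05·(-9.2, 3.55) = (-0.79, 0.6225)
(u₃, v₃) = (-0.79, 0.6225) − 0.05·(-5.6975, 2.945) = (-0.505125, 0.47525)
(u₄, v₄) = (-0.505125, 0.47525) − 0.05·(-3.56575, 2.346375) = (-0.3268375, 0.35793125)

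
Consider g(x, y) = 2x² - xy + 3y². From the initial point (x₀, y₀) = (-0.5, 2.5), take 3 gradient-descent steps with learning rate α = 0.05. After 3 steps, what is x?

-0.0473125

∇g = (4x - y, -x + 6y)
Step 1: at (-0.5, 2.5), ∇g = (-4.5, 15.5) → (-0.5, 2.5) − 0.05·(-4.5, 15.5) = (-0.275, 1.725)
Step 2: at (-0.275, 1.725), ∇g = (-2.825, 10.625) → (-0.275, 1.725) − 0.05·(-2.825, 10.625) = (-0.13375, 1.19375)
Step 3: at (-0.13375, 1.19375), ∇g = (-1.72875, 7.29625) → (-0.13375, 1.19375) − 0.05·(-1.72875, 7.29625) = (-0.0473125, 0.8289375)
x = -0.0473125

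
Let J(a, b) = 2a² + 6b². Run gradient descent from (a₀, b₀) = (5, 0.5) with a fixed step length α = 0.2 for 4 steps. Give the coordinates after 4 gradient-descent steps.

(0.008, 1.9208)

∇J = (4a, 12b)
Step 1: at (5, 0.5), ∇J = (20, 6) → (5, 0.5) − 0.2·(20, 6) = (1, -0.7)
Step 2: at (1, -0.7), ∇J = (4, -8.4) → (1, -0.7) − 0.2·(4, -8.4) = (0.2, 0.98)
Step 3: at (0.2, 0.98), ∇J = (0.8, 11.76) → (0.2, 0.98) − 0.2·(0.8, 11.76) = (0.04, -1.372)
Step 4: at (0.04, -1.372), ∇J = (0.16, -16.464) → (0.04, -1.372) − 0.2·(0.16, -16.464) = (0.008, 1.9208)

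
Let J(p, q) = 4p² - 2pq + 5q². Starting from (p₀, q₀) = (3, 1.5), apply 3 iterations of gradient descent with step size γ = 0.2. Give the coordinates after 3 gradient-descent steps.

(-0.432, 0.42)

∇J = (8p - 2q, -2p + 10q)
Step 1: at (3, 1.5), ∇J = (21, 9) → (3, 1.5) − 0.2·(21, 9) = (-1.2, -0.3)
Step 2: at (-1.2, -0.3), ∇J = (-9, -0.6) → (-1.2, -0.3) − 0.2·(-9, -0.6) = (0.6, -0.18)
Step 3: at (0.6, -0.18), ∇J = (5.16, -3) → (0.6, -0.18) − 0.2·(5.16, -3) = (-0.432, 0.42)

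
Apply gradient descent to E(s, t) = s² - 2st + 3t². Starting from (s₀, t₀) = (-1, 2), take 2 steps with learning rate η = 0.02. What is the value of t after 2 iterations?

∇E = (2s - 2t, -2s + 6t)
Step 1: at (-1, 2), ∇E = (-6, 14) → (-1, 2) − 0.02·(-6, 14) = (-0.88, 1.72)
Step 2: at (-0.88, 1.72), ∇E = (-5.2, 12.08) → (-0.88, 1.72) − 0.02·(-5.2, 12.08) = (-0.776, 1.4784)
t = 1.4784

1.4784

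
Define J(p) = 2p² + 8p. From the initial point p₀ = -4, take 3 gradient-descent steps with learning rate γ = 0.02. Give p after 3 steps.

-3.557376

J′(p) = 4p + 8
p₁ = -4 − 0.02·(-8) = -3.84
p₂ = -3.84 − 0.02·(-7.36) = -3.6928
p₃ = -3.6928 − 0.02·(-6.7712) = -3.557376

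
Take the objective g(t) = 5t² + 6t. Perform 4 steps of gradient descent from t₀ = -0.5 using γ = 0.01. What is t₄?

g′(t) = 10t + 6
Step 1: g′(-0.5) = 1; t₁ = -0.5 − 0.01·1 = -0.51
Step 2: g′(-0.51) = 0.9; t₂ = -0.51 − 0.01·0.9 = -0.519
Step 3: g′(-0.519) = 0.81; t₃ = -0.519 − 0.01·0.81 = -0.5271
Step 4: g′(-0.5271) = 0.729; t₄ = -0.5271 − 0.01·0.729 = -0.53439

-0.53439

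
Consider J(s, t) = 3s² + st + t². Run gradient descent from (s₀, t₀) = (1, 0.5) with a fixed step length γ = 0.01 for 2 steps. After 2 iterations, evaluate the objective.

∇J = (6s + t, s + 2t)
Step 1: at (1, 0.5), ∇J = (6.5, 2) → (1, 0.5) − 0.01·(6.5, 2) = (0.935, 0.48)
Step 2: at (0.935, 0.48), ∇J = (6.09, 1.895) → (0.935, 0.48) − 0.01·(6.09, 1.895) = (0.8741, 0.46105)
J(0.8741, 0.46105) = 2.9077233375

2.9077233375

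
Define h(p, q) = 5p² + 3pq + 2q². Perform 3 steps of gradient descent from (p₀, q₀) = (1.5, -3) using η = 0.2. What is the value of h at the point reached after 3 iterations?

1.329408

∇h = (10p + 3q, 3p + 4q)
(p₁, q₁) = (1.5, -3) − 0.2·(6, -7.5) = (0.3, -1.5)
(p₂, q₂) = (0.3, -1.5) − 0.2·(-1.5, -5.1) = (0.6, -0.48)
(p₃, q₃) = (0.6, -0.48) − 0.2·(4.56, -0.12) = (-0.312, -0.456)
h(-0.312, -0.456) = 1.329408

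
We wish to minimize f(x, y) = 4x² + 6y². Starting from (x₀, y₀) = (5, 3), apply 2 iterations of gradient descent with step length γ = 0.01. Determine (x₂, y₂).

(4.232, 2.3232)

∇f = (8x, 12y)
(x₁, y₁) = (5, 3) − 0.01·(40, 36) = (4.6, 2.64)
(x₂, y₂) = (4.6, 2.64) − 0.01·(36.8, 31.68) = (4.232, 2.3232)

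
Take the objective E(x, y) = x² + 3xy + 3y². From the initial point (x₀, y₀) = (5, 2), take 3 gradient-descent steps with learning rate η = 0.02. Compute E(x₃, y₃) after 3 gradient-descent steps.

∇E = (2x + 3y, 3x + 6y)
(x₁, y₁) = (5, 2) − 0.02·(16, 27) = (4.68, 1.46)
(x₂, y₂) = (4.68, 1.46) − 0.02·(13.74, 22.8) = (4.4052, 1.004)
(x₃, y₃) = (4.4052, 1.004) − 0.02·(11.8224, 19.2396) = (4.168752, 0.619208)
E(4.168752, 0.619208) = 26.272722644544

26.272722644544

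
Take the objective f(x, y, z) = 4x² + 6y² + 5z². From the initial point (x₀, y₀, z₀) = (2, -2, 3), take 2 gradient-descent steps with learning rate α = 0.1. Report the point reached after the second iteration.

∇f = (8x, 12y, 10z)
Step 1: at (2, -2, 3), ∇f = (16, -24, 30) → (2, -2, 3) − 0.1·(16, -24, 30) = (0.4, 0.4, 0)
Step 2: at (0.4, 0.4, 0), ∇f = (3.2, 4.8, 0) → (0.4, 0.4, 0) − 0.1·(3.2, 4.8, 0) = (0.08, -0.08, 0)

(0.08, -0.08, 0)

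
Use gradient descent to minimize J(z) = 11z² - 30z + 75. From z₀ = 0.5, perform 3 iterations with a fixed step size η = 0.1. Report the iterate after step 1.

2.4

J′(z) = 22z - 30
z₁ = 0.5 − 0.1·(-19) = 2.4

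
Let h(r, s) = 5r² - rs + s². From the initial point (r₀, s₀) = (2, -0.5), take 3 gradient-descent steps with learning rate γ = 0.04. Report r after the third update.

∇h = (10r - s, -r + 2s)
(r₁, s₁) = (2, -0.5) − 0.04·(20.5, -3) = (1.18, -0.38)
(r₂, s₂) = (1.18, -0.38) − 0.04·(12.18, -1.94) = (0.6928, -0.3024)
(r₃, s₃) = (0.6928, -0.3024) − 0.04·(7.2304, -1.2976) = (0.403584, -0.250496)
r = 0.403584

0.403584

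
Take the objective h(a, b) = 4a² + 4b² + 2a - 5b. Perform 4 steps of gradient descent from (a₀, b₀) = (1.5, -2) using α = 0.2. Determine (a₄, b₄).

∇h = (8a + 2, 8b - 5)
(a₁, b₁) = (1.5, -2) − 0.2·(14, -21) = (-1.3, 2.2)
(a₂, b₂) = (-1.3, 2.2) − 0.2·(-8.4, 12.6) = (0.38, -0.32)
(a₃, b₃) = (0.38, -0.32) − 0.2·(5.04, -7.56) = (-0.628, 1.192)
(a₄, b₄) = (-0.628, 1.192) − 0.2·(-3.024, 4.536) = (-0.0232, 0.2848)

(-0.0232, 0.2848)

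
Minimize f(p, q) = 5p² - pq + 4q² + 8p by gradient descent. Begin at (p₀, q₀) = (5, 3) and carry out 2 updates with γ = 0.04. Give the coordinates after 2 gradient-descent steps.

(1.4496, 1.6352)

∇f = (10p - q + 8, -p + 8q)
(p₁, q₁) = (5, 3) − 0.04·(55, 19) = (2.8, 2.24)
(p₂, q₂) = (2.8, 2.24) − 0.04·(33.76, 15.12) = (1.4496, 1.6352)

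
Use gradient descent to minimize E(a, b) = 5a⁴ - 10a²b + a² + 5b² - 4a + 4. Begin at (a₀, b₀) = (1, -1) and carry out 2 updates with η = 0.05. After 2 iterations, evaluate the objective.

4.301936619605

∇E = (20a³ - 20ab + 2a - 4, -10a² + 10b)
(a₁, b₁) = (1, -1) − 0.05·(38, -20) = (-0.9, 0)
(a₂, b₂) = (-0.9, 0) − 0.05·(-20.38, -8.1) = (0.119, 0.405)
E(0.119, 0.405) = 4.301936619605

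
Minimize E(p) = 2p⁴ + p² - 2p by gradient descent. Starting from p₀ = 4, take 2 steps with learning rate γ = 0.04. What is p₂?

E′(p) = 8p³ + 2p - 2
Step 1: E′(4) = 518; p₁ = 4 − 0.04·518 = -16.72
Step 2: E′(-16.72) = -37429.171584; p₂ = -16.72 − 0.04·(-37429.171584) = 1480.44686336

1480.44686336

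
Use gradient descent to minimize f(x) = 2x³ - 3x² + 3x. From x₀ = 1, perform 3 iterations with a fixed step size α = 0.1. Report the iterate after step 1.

0.7

f′(x) = 6x² - 6x + 3
Step 1: f′(1) = 3; x₁ = 1 − 0.1·3 = 0.7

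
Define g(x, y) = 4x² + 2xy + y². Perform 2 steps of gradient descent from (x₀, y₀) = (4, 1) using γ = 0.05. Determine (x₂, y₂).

(1.33, 0.22)

∇g = (8x + 2y, 2x + 2y)
Step 1: at (4, 1), ∇g = (34, 10) → (4, 1) − 0.05·(34, 10) = (2.3, 0.5)
Step 2: at (2.3, 0.5), ∇g = (19.4, 5.6) → (2.3, 0.5) − 0.05·(19.4, 5.6) = (1.33, 0.22)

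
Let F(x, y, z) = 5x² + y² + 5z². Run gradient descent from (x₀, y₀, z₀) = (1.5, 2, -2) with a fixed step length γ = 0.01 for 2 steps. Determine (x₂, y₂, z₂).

∇F = (10x, 2y, 10z)
(x₁, y₁, z₁) = (1.5, 2, -2) − 0.01·(15, 4, -20) = (1.35, 1.96, -1.8)
(x₂, y₂, z₂) = (1.35, 1.96, -1.8) − 0.01·(13.5, 3.92, -18) = (1.215, 1.9208, -1.62)

(1.215, 1.9208, -1.62)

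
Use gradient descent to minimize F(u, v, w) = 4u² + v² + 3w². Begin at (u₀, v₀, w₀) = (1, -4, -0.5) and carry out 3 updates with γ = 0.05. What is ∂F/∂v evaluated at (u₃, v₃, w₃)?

-5.832

∇F = (8u, 2v, 6w)
(u₁, v₁, w₁) = (1, -4, -0.5) − 0.05·(8, -8, -3) = (0.6, -3.6, -0.35)
(u₂, v₂, w₂) = (0.6, -3.6, -0.35) − 0.05·(4.8, -7.2, -2.1) = (0.36, -3.24, -0.245)
(u₃, v₃, w₃) = (0.36, -3.24, -0.245) − 0.05·(2.88, -6.48, -1.47) = (0.216, -2.916, -0.1715)
∂F/∂v at (0.216, -2.916, -0.1715) = -5.832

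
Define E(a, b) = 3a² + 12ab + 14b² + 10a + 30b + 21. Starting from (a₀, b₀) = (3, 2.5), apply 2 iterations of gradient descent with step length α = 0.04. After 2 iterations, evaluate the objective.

∇E = (6a + 12b + 10, 12a + 28b + 30)
(a₁, b₁) = (3, 2.5) − 0.04·(58, 136) = (0.68, -2.94)
(a₂, b₂) = (0.68, -2.94) − 0.04·(-21.2, -44.16) = (1.528, -1.1736)
E(1.528, -1.1736) = 5.83993984

5.83993984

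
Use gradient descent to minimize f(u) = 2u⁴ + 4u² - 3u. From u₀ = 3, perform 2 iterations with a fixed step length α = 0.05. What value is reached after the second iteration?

f′(u) = 8u³ + 8u - 3
Step 1: f′(3) = 237; u₁ = 3 − 0.05·237 = -8.85
Step 2: f′(-8.85) = -5619.033; u₂ = -8.85 − 0.05·(-5619.033) = 272.10165

272.10165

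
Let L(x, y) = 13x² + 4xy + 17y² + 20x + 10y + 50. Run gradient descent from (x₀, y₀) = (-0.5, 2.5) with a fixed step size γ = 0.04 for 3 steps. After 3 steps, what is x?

-0.814176

∇L = (26x + 4y + 20, 4x + 34y + 10)
(x₁, y₁) = (-0.5, 2.5) − 0.04·(17, 93) = (-1.18, -1.22)
(x₂, y₂) = (-1.18, -1.22) − 0.04·(-15.56, -36.2) = (-0.5576, 0.228)
(x₃, y₃) = (-0.5576, 0.228) − 0.04·(6.4144, 15.5216) = (-0.814176, -0.392864)
x = -0.814176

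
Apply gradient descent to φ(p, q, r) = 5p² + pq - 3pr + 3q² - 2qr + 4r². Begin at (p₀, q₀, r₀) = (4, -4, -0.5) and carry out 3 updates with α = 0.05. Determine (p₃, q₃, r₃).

(0.705625, -1.6405, -0.072875)

∇φ = (10p + q - 3r, p + 6q - 2r, -3p - 2q + 8r)
(p₁, q₁, r₁) = (4, -4, -0.5) − 0.05·(37.5, -19, -8) = (2.125, -3.05, -0.1)
(p₂, q₂, r₂) = (2.125, -3.05, -0.1) − 0.05·(18.5, -15.975, -1.075) = (1.2, -2.25125, -0.04625)
(p₃, q₃, r₃) = (1.2, -2.25125, -0.04625) − 0.05·(9.8875, -12.215, 0.5325) = (0.705625, -1.6405, -0.072875)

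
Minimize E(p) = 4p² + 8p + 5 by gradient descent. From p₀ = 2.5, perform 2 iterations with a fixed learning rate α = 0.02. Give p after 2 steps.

1.4696

E′(p) = 8p + 8
Step 1: E′(2.5) = 28; p₁ = 2.5 − 0.02·28 = 1.94
Step 2: E′(1.94) = 23.52; p₂ = 1.94 − 0.02·23.52 = 1.4696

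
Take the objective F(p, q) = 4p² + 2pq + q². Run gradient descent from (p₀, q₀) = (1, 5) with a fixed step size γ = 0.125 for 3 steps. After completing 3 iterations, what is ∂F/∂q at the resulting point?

3.375

∇F = (8p + 2q, 2p + 2q)
Step 1: at (1, 5), ∇F = (18, 12) → (1, 5) − 0.125·(18, 12) = (-1.25, 3.5)
Step 2: at (-1.25, 3.5), ∇F = (-3, 4.5) → (-1.25, 3.5) − 0.125·(-3, 4.5) = (-0.875, 2.9375)
Step 3: at (-0.875, 2.9375), ∇F = (-1.125, 4.125) → (-0.875, 2.9375) − 0.125·(-1.125, 4.125) = (-0.734375, 2.421875)
∂F/∂q at (-0.734375, 2.421875) = 3.375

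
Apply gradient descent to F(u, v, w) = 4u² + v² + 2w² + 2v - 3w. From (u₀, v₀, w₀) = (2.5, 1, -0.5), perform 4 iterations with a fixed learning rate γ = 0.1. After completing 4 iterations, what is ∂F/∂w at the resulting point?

∇F = (8u, 2v + 2, 4w - 3)
Step 1: at (2.5, 1, -0.5), ∇F = (20, 4, -5) → (2.5, 1, -0.5) − 0.1·(20, 4, -5) = (0.5, 0.6, 0)
Step 2: at (0.5, 0.6, 0), ∇F = (4, 3.2, -3) → (0.5, 0.6, 0) − 0.1·(4, 3.2, -3) = (0.1, 0.28, 0.3)
Step 3: at (0.1, 0.28, 0.3), ∇F = (0.8, 2.56, -1.8) → (0.1, 0.28, 0.3) − 0.1·(0.8, 2.56, -1.8) = (0.02, 0.024, 0.48)
Step 4: at (0.02, 0.024, 0.48), ∇F = (0.16, 2.048, -1.08) → (0.02, 0.024, 0.48) − 0.1·(0.16, 2.048, -1.08) = (0.004, -0.1808, 0.588)
∂F/∂w at (0.004, -0.1808, 0.588) = -0.648

-0.648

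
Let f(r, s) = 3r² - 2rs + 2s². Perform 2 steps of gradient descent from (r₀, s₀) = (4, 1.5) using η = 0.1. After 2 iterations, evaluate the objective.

4.47

∇f = (6r - 2s, -2r + 4s)
(r₁, s₁) = (4, 1.5) − 0.1·(21, -2) = (1.9, 1.7)
(r₂, s₂) = (1.9, 1.7) − 0.1·(8, 3) = (1.1, 1.4)
f(1.1, 1.4) = 4.47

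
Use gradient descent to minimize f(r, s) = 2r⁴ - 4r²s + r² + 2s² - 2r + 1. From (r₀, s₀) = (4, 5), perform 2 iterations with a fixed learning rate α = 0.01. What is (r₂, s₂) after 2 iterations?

(0.60845696, 5.229456)

∇f = (8r³ - 8rs + 2r - 2, -4r² + 4s)
Step 1: at (4, 5), ∇f = (358, -44) → (4, 5) − 0.01·(358, -44) = (0.42, 5.44)
Step 2: at (0.42, 5.44), ∇f = (-18.845696, 21.0544) → (0.42, 5.44) − 0.01·(-18.845696, 21.0544) = (0.60845696, 5.229456)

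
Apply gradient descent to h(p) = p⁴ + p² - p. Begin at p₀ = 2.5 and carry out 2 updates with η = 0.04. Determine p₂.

-0.10654464

h′(p) = 4p³ + 2p - 1
p₁ = 2.5 − 0.04·66.5 = -0.16
p₂ = -0.16 − 0.04·(-1.336384) = -0.10654464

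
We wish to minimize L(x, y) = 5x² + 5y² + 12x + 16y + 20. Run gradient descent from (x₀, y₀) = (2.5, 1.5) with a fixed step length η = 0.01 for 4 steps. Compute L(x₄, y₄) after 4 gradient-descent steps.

50.149429965

∇L = (10x + 12, 10y + 16)
(x₁, y₁) = (2.5, 1.5) − 0.01·(37, 31) = (2.13, 1.19)
(x₂, y₂) = (2.13, 1.19) − 0.01·(33.3, 27.9) = (1.797, 0.911)
(x₃, y₃) = (1.797, 0.911) − 0.01·(29.97, 25.11) = (1.4973, 0.6599)
(x₄, y₄) = (1.4973, 0.6599) − 0.01·(26.973, 22.599) = (1.22757, 0.43391)
L(1.22757, 0.43391) = 50.149429965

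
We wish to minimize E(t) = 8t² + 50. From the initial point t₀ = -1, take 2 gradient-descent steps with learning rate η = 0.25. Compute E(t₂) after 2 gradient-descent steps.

698

E′(t) = 16t
t₁ = -1 − 0.25·(-16) = 3
t₂ = 3 − 0.25·48 = -9
E(-9) = 698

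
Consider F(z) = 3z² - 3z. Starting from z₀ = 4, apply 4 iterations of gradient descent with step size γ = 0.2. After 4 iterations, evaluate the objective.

-0.74990592

F′(z) = 6z - 3
Step 1: F′(4) = 21; z₁ = 4 − 0.2·21 = -0.2
Step 2: F′(-0.2) = -4.2; z₂ = -0.2 − 0.2·(-4.2) = 0.64
Step 3: F′(0.64) = 0.84; z₃ = 0.64 − 0.2·0.84 = 0.472
Step 4: F′(0.472) = -0.168; z₄ = 0.472 − 0.2·(-0.168) = 0.5056
F(0.5056) = -0.74990592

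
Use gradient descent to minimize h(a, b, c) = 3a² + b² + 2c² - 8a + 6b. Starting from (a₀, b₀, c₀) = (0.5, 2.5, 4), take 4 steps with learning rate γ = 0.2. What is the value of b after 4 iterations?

-2.2872

∇h = (6a - 8, 2b + 6, 4c)
Step 1: at (0.5, 2.5, 4), ∇h = (-5, 11, 16) → (0.5, 2.5, 4) − 0.2·(-5, 11, 16) = (1.5, 0.3, 0.8)
Step 2: at (1.5, 0.3, 0.8), ∇h = (1, 6.6, 3.2) → (1.5, 0.3, 0.8) − 0.2·(1, 6.6, 3.2) = (1.3, -1.02, 0.16)
Step 3: at (1.3, -1.02, 0.16), ∇h = (-0.2, 3.96, 0.64) → (1.3, -1.02, 0.16) − 0.2·(-0.2, 3.96, 0.64) = (1.34, -1.812, 0.032)
Step 4: at (1.34, -1.812, 0.032), ∇h = (0.04, 2.376, 0.128) → (1.34, -1.812, 0.032) − 0.2·(0.04, 2.376, 0.128) = (1.332, -2.2872, 0.0064)
b = -2.2872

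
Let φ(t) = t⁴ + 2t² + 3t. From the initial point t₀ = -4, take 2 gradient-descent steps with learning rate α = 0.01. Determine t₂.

-1.19767636

φ′(t) = 4t³ + 4t + 3
Step 1: φ′(-4) = -269; t₁ = -4 − 0.01·(-269) = -1.31
Step 2: φ′(-1.31) = -11.232364; t₂ = -1.31 − 0.01·(-11.232364) = -1.19767636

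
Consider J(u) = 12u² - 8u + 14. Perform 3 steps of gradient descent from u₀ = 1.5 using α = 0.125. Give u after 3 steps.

J′(u) = 24u - 8
u₁ = 1.5 − 0.125·28 = -2
u₂ = -2 − 0.125·(-56) = 5
u₃ = 5 − 0.125·112 = -9

-9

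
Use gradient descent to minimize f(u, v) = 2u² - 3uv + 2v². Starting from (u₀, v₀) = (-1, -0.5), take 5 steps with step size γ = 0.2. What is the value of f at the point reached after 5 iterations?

∇f = (4u - 3v, -3u + 4v)
Step 1: at (-1, -0.5), ∇f = (-2.5, 1) → (-1, -0.5) − 0.2·(-2.5, 1) = (-0.5, -0.7)
Step 2: at (-0.5, -0.7), ∇f = (0.1, -1.3) → (-0.5, -0.7) − 0.2·(0.1, -1.3) = (-0.52, -0.44)
Step 3: at (-0.52, -0.44), ∇f = (-0.76, -0.2) → (-0.52, -0.44) − 0.2·(-0.76, -0.2) = (-0.368, -0.4)
Step 4: at (-0.368, -0.4), ∇f = (-0.272, -0.496) → (-0.368, -0.4) − 0.2·(-0.272, -0.496) = (-0.3136, -0.3008)
Step 5: at (-0.3136, -0.3008), ∇f = (-0.352, -0.2624) → (-0.3136, -0.3008) − 0.2·(-0.352, -0.2624) = (-0.2432, -0.24832)
f(-0.2432, -0.24832) = 0.0604438528

0.0604438528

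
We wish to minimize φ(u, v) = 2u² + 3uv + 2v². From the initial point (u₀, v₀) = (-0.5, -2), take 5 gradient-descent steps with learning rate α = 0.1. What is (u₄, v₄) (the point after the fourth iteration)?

(0.48195, -0.5022)

∇φ = (4u + 3v, 3u + 4v)
(u₁, v₁) = (-0.5, -2) − 0.1·(-8, -9.5) = (0.3, -1.05)
(u₂, v₂) = (0.3, -1.05) − 0.1·(-1.95, -3.3) = (0.495, -0.72)
(u₃, v₃) = (0.495, -0.72) − 0.1·(-0.18, -1.395) = (0.513, -0.5805)
(u₄, v₄) = (0.513, -0.5805) − 0.1·(0.3105, -0.783) = (0.48195, -0.5022)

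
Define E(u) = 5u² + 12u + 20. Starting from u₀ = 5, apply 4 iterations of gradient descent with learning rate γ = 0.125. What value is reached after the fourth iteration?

E′(u) = 10u + 12
Step 1: E′(5) = 62; u₁ = 5 − 0.125·62 = -2.75
Step 2: E′(-2.75) = -15.5; u₂ = -2.75 − 0.125·(-15.5) = -0.8125
Step 3: E′(-0.8125) = 3.875; u₃ = -0.8125 − 0.125·3.875 = -1.296875
Step 4: E′(-1.296875) = -0.96875; u₄ = -1.296875 − 0.125·(-0.96875) = -1.17578125

-1.17578125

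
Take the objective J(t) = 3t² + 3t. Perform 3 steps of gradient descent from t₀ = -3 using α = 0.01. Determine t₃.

J′(t) = 6t + 3
Step 1: J′(-3) = -15; t₁ = -3 − 0.01·(-15) = -2.85
Step 2: J′(-2.85) = -14.1; t₂ = -2.85 − 0.01·(-14.1) = -2.709
Step 3: J′(-2.709) = -13.254; t₃ = -2.709 − 0.01·(-13.254) = -2.57646

-2.57646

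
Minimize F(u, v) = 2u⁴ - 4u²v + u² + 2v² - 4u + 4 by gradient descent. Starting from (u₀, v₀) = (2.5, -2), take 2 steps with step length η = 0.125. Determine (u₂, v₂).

∇F = (8u³ - 8uv + 2u - 4, -4u² + 4v)
(u₁, v₁) = (2.5, -2) − 0.125·(166, -33) = (-18.25, 2.125)
(u₂, v₂) = (-18.25, 2.125) − 0.125·(-48357.375, -1323.75) = (6026.421875, 167.59375)

(6026.421875, 167.59375)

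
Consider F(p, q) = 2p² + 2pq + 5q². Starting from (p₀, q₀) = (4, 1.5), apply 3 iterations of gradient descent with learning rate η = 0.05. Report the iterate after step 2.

(2.405, -0.13)

∇F = (4p + 2q, 2p + 10q)
(p₁, q₁) = (4, 1.5) − 0.05·(19, 23) = (3.05, 0.35)
(p₂, q₂) = (3.05, 0.35) − 0.05·(12.9, 9.6) = (2.405, -0.13)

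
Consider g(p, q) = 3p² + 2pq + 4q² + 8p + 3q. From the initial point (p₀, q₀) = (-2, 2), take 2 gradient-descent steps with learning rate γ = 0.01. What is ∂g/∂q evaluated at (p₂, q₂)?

12.702

∇g = (6p + 2q + 8, 2p + 8q + 3)
Step 1: at (-2, 2), ∇g = (0, 15) → (-2, 2) − 0.01·(0, 15) = (-2, 1.85)
Step 2: at (-2, 1.85), ∇g = (-0.3, 13.8) → (-2, 1.85) − 0.01·(-0.3, 13.8) = (-1.997, 1.712)
∂g/∂q at (-1.997, 1.712) = 12.702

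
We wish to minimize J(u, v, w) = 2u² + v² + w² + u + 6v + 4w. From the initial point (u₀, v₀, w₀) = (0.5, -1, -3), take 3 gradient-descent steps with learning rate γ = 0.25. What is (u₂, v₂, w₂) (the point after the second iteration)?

∇J = (4u + 1, 2v + 6, 2w + 4)
(u₁, v₁, w₁) = (0.5, -1, -3) − 0.25·(3, 4, -2) = (-0.25, -2, -2.5)
(u₂, v₂, w₂) = (-0.25, -2, -2.5) − 0.25·(0, 2, -1) = (-0.25, -2.5, -2.25)

(-0.25, -2.5, -2.25)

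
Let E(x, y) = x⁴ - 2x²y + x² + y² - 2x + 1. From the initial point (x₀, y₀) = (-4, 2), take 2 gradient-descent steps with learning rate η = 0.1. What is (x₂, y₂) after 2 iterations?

∇E = (4x³ - 4xy + 2x - 2, -2x² + 2y)
Step 1: at (-4, 2), ∇E = (-234, -28) → (-4, 2) − 0.1·(-234, -28) = (19.4, 4.8)
Step 2: at (19.4, 4.8), ∇E = (28869.856, -743.12) → (19.4, 4.8) − 0.1·(28869.856, -743.12) = (-2867.5856, 79.112)

(-2867.5856, 79.112)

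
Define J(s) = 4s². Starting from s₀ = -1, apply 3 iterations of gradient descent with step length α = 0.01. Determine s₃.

J′(s) = 8s
Step 1: J′(-1) = -8; s₁ = -1 − 0.01·(-8) = -0.92
Step 2: J′(-0.92) = -7.36; s₂ = -0.92 − 0.01·(-7.36) = -0.8464
Step 3: J′(-0.8464) = -6.7712; s₃ = -0.8464 − 0.01·(-6.7712) = -0.778688

-0.778688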